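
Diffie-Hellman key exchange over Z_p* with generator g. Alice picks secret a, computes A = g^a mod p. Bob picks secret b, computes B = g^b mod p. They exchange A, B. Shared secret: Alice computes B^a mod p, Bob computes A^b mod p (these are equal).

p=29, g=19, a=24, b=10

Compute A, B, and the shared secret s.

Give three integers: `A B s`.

Answer: 23 6 16

Derivation:
A = 19^24 mod 29  (bits of 24 = 11000)
  bit 0 = 1: r = r^2 * 19 mod 29 = 1^2 * 19 = 1*19 = 19
  bit 1 = 1: r = r^2 * 19 mod 29 = 19^2 * 19 = 13*19 = 15
  bit 2 = 0: r = r^2 mod 29 = 15^2 = 22
  bit 3 = 0: r = r^2 mod 29 = 22^2 = 20
  bit 4 = 0: r = r^2 mod 29 = 20^2 = 23
  -> A = 23
B = 19^10 mod 29  (bits of 10 = 1010)
  bit 0 = 1: r = r^2 * 19 mod 29 = 1^2 * 19 = 1*19 = 19
  bit 1 = 0: r = r^2 mod 29 = 19^2 = 13
  bit 2 = 1: r = r^2 * 19 mod 29 = 13^2 * 19 = 24*19 = 21
  bit 3 = 0: r = r^2 mod 29 = 21^2 = 6
  -> B = 6
s = B^a = 6^24 mod 29  (bits of 24 = 11000)
  bit 0 = 1: r = r^2 * 6 mod 29 = 1^2 * 6 = 1*6 = 6
  bit 1 = 1: r = r^2 * 6 mod 29 = 6^2 * 6 = 7*6 = 13
  bit 2 = 0: r = r^2 mod 29 = 13^2 = 24
  bit 3 = 0: r = r^2 mod 29 = 24^2 = 25
  bit 4 = 0: r = r^2 mod 29 = 25^2 = 16
  -> s = B^a = 16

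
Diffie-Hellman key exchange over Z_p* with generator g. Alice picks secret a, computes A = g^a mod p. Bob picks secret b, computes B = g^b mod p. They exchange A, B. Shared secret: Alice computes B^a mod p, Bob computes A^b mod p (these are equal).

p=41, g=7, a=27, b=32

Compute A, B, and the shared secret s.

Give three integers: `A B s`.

Answer: 24 10 18

Derivation:
A = 7^27 mod 41  (bits of 27 = 11011)
  bit 0 = 1: r = r^2 * 7 mod 41 = 1^2 * 7 = 1*7 = 7
  bit 1 = 1: r = r^2 * 7 mod 41 = 7^2 * 7 = 8*7 = 15
  bit 2 = 0: r = r^2 mod 41 = 15^2 = 20
  bit 3 = 1: r = r^2 * 7 mod 41 = 20^2 * 7 = 31*7 = 12
  bit 4 = 1: r = r^2 * 7 mod 41 = 12^2 * 7 = 21*7 = 24
  -> A = 24
B = 7^32 mod 41  (bits of 32 = 100000)
  bit 0 = 1: r = r^2 * 7 mod 41 = 1^2 * 7 = 1*7 = 7
  bit 1 = 0: r = r^2 mod 41 = 7^2 = 8
  bit 2 = 0: r = r^2 mod 41 = 8^2 = 23
  bit 3 = 0: r = r^2 mod 41 = 23^2 = 37
  bit 4 = 0: r = r^2 mod 41 = 37^2 = 16
  bit 5 = 0: r = r^2 mod 41 = 16^2 = 10
  -> B = 10
s = B^a = 10^27 mod 41  (bits of 27 = 11011)
  bit 0 = 1: r = r^2 * 10 mod 41 = 1^2 * 10 = 1*10 = 10
  bit 1 = 1: r = r^2 * 10 mod 41 = 10^2 * 10 = 18*10 = 16
  bit 2 = 0: r = r^2 mod 41 = 16^2 = 10
  bit 3 = 1: r = r^2 * 10 mod 41 = 10^2 * 10 = 18*10 = 16
  bit 4 = 1: r = r^2 * 10 mod 41 = 16^2 * 10 = 10*10 = 18
  -> s = B^a = 18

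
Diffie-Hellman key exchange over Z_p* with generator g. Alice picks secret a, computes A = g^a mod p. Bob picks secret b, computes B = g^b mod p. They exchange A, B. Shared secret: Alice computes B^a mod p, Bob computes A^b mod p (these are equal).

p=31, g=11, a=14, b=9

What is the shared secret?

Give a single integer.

A = 11^14 mod 31  (bits of 14 = 1110)
  bit 0 = 1: r = r^2 * 11 mod 31 = 1^2 * 11 = 1*11 = 11
  bit 1 = 1: r = r^2 * 11 mod 31 = 11^2 * 11 = 28*11 = 29
  bit 2 = 1: r = r^2 * 11 mod 31 = 29^2 * 11 = 4*11 = 13
  bit 3 = 0: r = r^2 mod 31 = 13^2 = 14
  -> A = 14
B = 11^9 mod 31  (bits of 9 = 1001)
  bit 0 = 1: r = r^2 * 11 mod 31 = 1^2 * 11 = 1*11 = 11
  bit 1 = 0: r = r^2 mod 31 = 11^2 = 28
  bit 2 = 0: r = r^2 mod 31 = 28^2 = 9
  bit 3 = 1: r = r^2 * 11 mod 31 = 9^2 * 11 = 19*11 = 23
  -> B = 23
s = B^a = 23^14 mod 31  (bits of 14 = 1110)
  bit 0 = 1: r = r^2 * 23 mod 31 = 1^2 * 23 = 1*23 = 23
  bit 1 = 1: r = r^2 * 23 mod 31 = 23^2 * 23 = 2*23 = 15
  bit 2 = 1: r = r^2 * 23 mod 31 = 15^2 * 23 = 8*23 = 29
  bit 3 = 0: r = r^2 mod 31 = 29^2 = 4
  -> s = B^a = 4

Answer: 4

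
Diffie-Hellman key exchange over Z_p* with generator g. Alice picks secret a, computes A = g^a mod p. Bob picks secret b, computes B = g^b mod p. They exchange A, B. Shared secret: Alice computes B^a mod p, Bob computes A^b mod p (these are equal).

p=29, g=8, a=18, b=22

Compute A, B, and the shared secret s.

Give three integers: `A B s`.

Answer: 22 9 7

Derivation:
A = 8^18 mod 29  (bits of 18 = 10010)
  bit 0 = 1: r = r^2 * 8 mod 29 = 1^2 * 8 = 1*8 = 8
  bit 1 = 0: r = r^2 mod 29 = 8^2 = 6
  bit 2 = 0: r = r^2 mod 29 = 6^2 = 7
  bit 3 = 1: r = r^2 * 8 mod 29 = 7^2 * 8 = 20*8 = 15
  bit 4 = 0: r = r^2 mod 29 = 15^2 = 22
  -> A = 22
B = 8^22 mod 29  (bits of 22 = 10110)
  bit 0 = 1: r = r^2 * 8 mod 29 = 1^2 * 8 = 1*8 = 8
  bit 1 = 0: r = r^2 mod 29 = 8^2 = 6
  bit 2 = 1: r = r^2 * 8 mod 29 = 6^2 * 8 = 7*8 = 27
  bit 3 = 1: r = r^2 * 8 mod 29 = 27^2 * 8 = 4*8 = 3
  bit 4 = 0: r = r^2 mod 29 = 3^2 = 9
  -> B = 9
s = B^a = 9^18 mod 29  (bits of 18 = 10010)
  bit 0 = 1: r = r^2 * 9 mod 29 = 1^2 * 9 = 1*9 = 9
  bit 1 = 0: r = r^2 mod 29 = 9^2 = 23
  bit 2 = 0: r = r^2 mod 29 = 23^2 = 7
  bit 3 = 1: r = r^2 * 9 mod 29 = 7^2 * 9 = 20*9 = 6
  bit 4 = 0: r = r^2 mod 29 = 6^2 = 7
  -> s = B^a = 7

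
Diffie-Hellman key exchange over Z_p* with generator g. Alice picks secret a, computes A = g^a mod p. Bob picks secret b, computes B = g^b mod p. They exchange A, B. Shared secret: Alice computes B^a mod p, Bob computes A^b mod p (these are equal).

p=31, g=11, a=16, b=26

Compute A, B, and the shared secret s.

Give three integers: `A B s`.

Answer: 20 7 7

Derivation:
A = 11^16 mod 31  (bits of 16 = 10000)
  bit 0 = 1: r = r^2 * 11 mod 31 = 1^2 * 11 = 1*11 = 11
  bit 1 = 0: r = r^2 mod 31 = 11^2 = 28
  bit 2 = 0: r = r^2 mod 31 = 28^2 = 9
  bit 3 = 0: r = r^2 mod 31 = 9^2 = 19
  bit 4 = 0: r = r^2 mod 31 = 19^2 = 20
  -> A = 20
B = 11^26 mod 31  (bits of 26 = 11010)
  bit 0 = 1: r = r^2 * 11 mod 31 = 1^2 * 11 = 1*11 = 11
  bit 1 = 1: r = r^2 * 11 mod 31 = 11^2 * 11 = 28*11 = 29
  bit 2 = 0: r = r^2 mod 31 = 29^2 = 4
  bit 3 = 1: r = r^2 * 11 mod 31 = 4^2 * 11 = 16*11 = 21
  bit 4 = 0: r = r^2 mod 31 = 21^2 = 7
  -> B = 7
s = B^a = 7^16 mod 31  (bits of 16 = 10000)
  bit 0 = 1: r = r^2 * 7 mod 31 = 1^2 * 7 = 1*7 = 7
  bit 1 = 0: r = r^2 mod 31 = 7^2 = 18
  bit 2 = 0: r = r^2 mod 31 = 18^2 = 14
  bit 3 = 0: r = r^2 mod 31 = 14^2 = 10
  bit 4 = 0: r = r^2 mod 31 = 10^2 = 7
  -> s = B^a = 7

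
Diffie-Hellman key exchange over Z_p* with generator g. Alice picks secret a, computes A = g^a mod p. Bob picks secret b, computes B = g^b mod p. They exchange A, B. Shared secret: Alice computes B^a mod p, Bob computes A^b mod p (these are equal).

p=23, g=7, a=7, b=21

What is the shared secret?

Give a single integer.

A = 7^7 mod 23  (bits of 7 = 111)
  bit 0 = 1: r = r^2 * 7 mod 23 = 1^2 * 7 = 1*7 = 7
  bit 1 = 1: r = r^2 * 7 mod 23 = 7^2 * 7 = 3*7 = 21
  bit 2 = 1: r = r^2 * 7 mod 23 = 21^2 * 7 = 4*7 = 5
  -> A = 5
B = 7^21 mod 23  (bits of 21 = 10101)
  bit 0 = 1: r = r^2 * 7 mod 23 = 1^2 * 7 = 1*7 = 7
  bit 1 = 0: r = r^2 mod 23 = 7^2 = 3
  bit 2 = 1: r = r^2 * 7 mod 23 = 3^2 * 7 = 9*7 = 17
  bit 3 = 0: r = r^2 mod 23 = 17^2 = 13
  bit 4 = 1: r = r^2 * 7 mod 23 = 13^2 * 7 = 8*7 = 10
  -> B = 10
s = B^a = 10^7 mod 23  (bits of 7 = 111)
  bit 0 = 1: r = r^2 * 10 mod 23 = 1^2 * 10 = 1*10 = 10
  bit 1 = 1: r = r^2 * 10 mod 23 = 10^2 * 10 = 8*10 = 11
  bit 2 = 1: r = r^2 * 10 mod 23 = 11^2 * 10 = 6*10 = 14
  -> s = B^a = 14

Answer: 14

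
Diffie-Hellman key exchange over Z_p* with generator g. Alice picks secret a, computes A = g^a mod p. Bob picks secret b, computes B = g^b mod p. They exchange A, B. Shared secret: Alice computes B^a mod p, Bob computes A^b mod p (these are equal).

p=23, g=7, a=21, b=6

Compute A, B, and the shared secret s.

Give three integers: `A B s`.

A = 7^21 mod 23  (bits of 21 = 10101)
  bit 0 = 1: r = r^2 * 7 mod 23 = 1^2 * 7 = 1*7 = 7
  bit 1 = 0: r = r^2 mod 23 = 7^2 = 3
  bit 2 = 1: r = r^2 * 7 mod 23 = 3^2 * 7 = 9*7 = 17
  bit 3 = 0: r = r^2 mod 23 = 17^2 = 13
  bit 4 = 1: r = r^2 * 7 mod 23 = 13^2 * 7 = 8*7 = 10
  -> A = 10
B = 7^6 mod 23  (bits of 6 = 110)
  bit 0 = 1: r = r^2 * 7 mod 23 = 1^2 * 7 = 1*7 = 7
  bit 1 = 1: r = r^2 * 7 mod 23 = 7^2 * 7 = 3*7 = 21
  bit 2 = 0: r = r^2 mod 23 = 21^2 = 4
  -> B = 4
s = B^a = 4^21 mod 23  (bits of 21 = 10101)
  bit 0 = 1: r = r^2 * 4 mod 23 = 1^2 * 4 = 1*4 = 4
  bit 1 = 0: r = r^2 mod 23 = 4^2 = 16
  bit 2 = 1: r = r^2 * 4 mod 23 = 16^2 * 4 = 3*4 = 12
  bit 3 = 0: r = r^2 mod 23 = 12^2 = 6
  bit 4 = 1: r = r^2 * 4 mod 23 = 6^2 * 4 = 13*4 = 6
  -> s = B^a = 6

Answer: 10 4 6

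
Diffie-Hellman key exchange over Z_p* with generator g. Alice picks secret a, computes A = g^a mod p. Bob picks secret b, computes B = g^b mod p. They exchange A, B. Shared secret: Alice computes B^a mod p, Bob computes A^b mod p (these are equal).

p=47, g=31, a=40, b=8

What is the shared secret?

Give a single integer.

A = 31^40 mod 47  (bits of 40 = 101000)
  bit 0 = 1: r = r^2 * 31 mod 47 = 1^2 * 31 = 1*31 = 31
  bit 1 = 0: r = r^2 mod 47 = 31^2 = 21
  bit 2 = 1: r = r^2 * 31 mod 47 = 21^2 * 31 = 18*31 = 41
  bit 3 = 0: r = r^2 mod 47 = 41^2 = 36
  bit 4 = 0: r = r^2 mod 47 = 36^2 = 27
  bit 5 = 0: r = r^2 mod 47 = 27^2 = 24
  -> A = 24
B = 31^8 mod 47  (bits of 8 = 1000)
  bit 0 = 1: r = r^2 * 31 mod 47 = 1^2 * 31 = 1*31 = 31
  bit 1 = 0: r = r^2 mod 47 = 31^2 = 21
  bit 2 = 0: r = r^2 mod 47 = 21^2 = 18
  bit 3 = 0: r = r^2 mod 47 = 18^2 = 42
  -> B = 42
s = B^a = 42^40 mod 47  (bits of 40 = 101000)
  bit 0 = 1: r = r^2 * 42 mod 47 = 1^2 * 42 = 1*42 = 42
  bit 1 = 0: r = r^2 mod 47 = 42^2 = 25
  bit 2 = 1: r = r^2 * 42 mod 47 = 25^2 * 42 = 14*42 = 24
  bit 3 = 0: r = r^2 mod 47 = 24^2 = 12
  bit 4 = 0: r = r^2 mod 47 = 12^2 = 3
  bit 5 = 0: r = r^2 mod 47 = 3^2 = 9
  -> s = B^a = 9

Answer: 9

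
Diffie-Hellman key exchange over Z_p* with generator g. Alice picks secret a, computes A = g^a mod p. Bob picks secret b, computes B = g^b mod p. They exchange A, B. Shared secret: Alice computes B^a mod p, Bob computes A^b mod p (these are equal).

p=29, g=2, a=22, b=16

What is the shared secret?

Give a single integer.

A = 2^22 mod 29  (bits of 22 = 10110)
  bit 0 = 1: r = r^2 * 2 mod 29 = 1^2 * 2 = 1*2 = 2
  bit 1 = 0: r = r^2 mod 29 = 2^2 = 4
  bit 2 = 1: r = r^2 * 2 mod 29 = 4^2 * 2 = 16*2 = 3
  bit 3 = 1: r = r^2 * 2 mod 29 = 3^2 * 2 = 9*2 = 18
  bit 4 = 0: r = r^2 mod 29 = 18^2 = 5
  -> A = 5
B = 2^16 mod 29  (bits of 16 = 10000)
  bit 0 = 1: r = r^2 * 2 mod 29 = 1^2 * 2 = 1*2 = 2
  bit 1 = 0: r = r^2 mod 29 = 2^2 = 4
  bit 2 = 0: r = r^2 mod 29 = 4^2 = 16
  bit 3 = 0: r = r^2 mod 29 = 16^2 = 24
  bit 4 = 0: r = r^2 mod 29 = 24^2 = 25
  -> B = 25
s = B^a = 25^22 mod 29  (bits of 22 = 10110)
  bit 0 = 1: r = r^2 * 25 mod 29 = 1^2 * 25 = 1*25 = 25
  bit 1 = 0: r = r^2 mod 29 = 25^2 = 16
  bit 2 = 1: r = r^2 * 25 mod 29 = 16^2 * 25 = 24*25 = 20
  bit 3 = 1: r = r^2 * 25 mod 29 = 20^2 * 25 = 23*25 = 24
  bit 4 = 0: r = r^2 mod 29 = 24^2 = 25
  -> s = B^a = 25

Answer: 25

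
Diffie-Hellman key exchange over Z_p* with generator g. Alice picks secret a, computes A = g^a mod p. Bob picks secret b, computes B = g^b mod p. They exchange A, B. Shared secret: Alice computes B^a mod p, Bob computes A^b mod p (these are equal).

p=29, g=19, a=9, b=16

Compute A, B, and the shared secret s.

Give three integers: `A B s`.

A = 19^9 mod 29  (bits of 9 = 1001)
  bit 0 = 1: r = r^2 * 19 mod 29 = 1^2 * 19 = 1*19 = 19
  bit 1 = 0: r = r^2 mod 29 = 19^2 = 13
  bit 2 = 0: r = r^2 mod 29 = 13^2 = 24
  bit 3 = 1: r = r^2 * 19 mod 29 = 24^2 * 19 = 25*19 = 11
  -> A = 11
B = 19^16 mod 29  (bits of 16 = 10000)
  bit 0 = 1: r = r^2 * 19 mod 29 = 1^2 * 19 = 1*19 = 19
  bit 1 = 0: r = r^2 mod 29 = 19^2 = 13
  bit 2 = 0: r = r^2 mod 29 = 13^2 = 24
  bit 3 = 0: r = r^2 mod 29 = 24^2 = 25
  bit 4 = 0: r = r^2 mod 29 = 25^2 = 16
  -> B = 16
s = B^a = 16^9 mod 29  (bits of 9 = 1001)
  bit 0 = 1: r = r^2 * 16 mod 29 = 1^2 * 16 = 1*16 = 16
  bit 1 = 0: r = r^2 mod 29 = 16^2 = 24
  bit 2 = 0: r = r^2 mod 29 = 24^2 = 25
  bit 3 = 1: r = r^2 * 16 mod 29 = 25^2 * 16 = 16*16 = 24
  -> s = B^a = 24

Answer: 11 16 24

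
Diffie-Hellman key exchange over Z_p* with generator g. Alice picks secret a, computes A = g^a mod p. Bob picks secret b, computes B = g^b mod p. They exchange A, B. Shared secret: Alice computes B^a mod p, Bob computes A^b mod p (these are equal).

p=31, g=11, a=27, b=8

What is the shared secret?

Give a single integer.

Answer: 4

Derivation:
A = 11^27 mod 31  (bits of 27 = 11011)
  bit 0 = 1: r = r^2 * 11 mod 31 = 1^2 * 11 = 1*11 = 11
  bit 1 = 1: r = r^2 * 11 mod 31 = 11^2 * 11 = 28*11 = 29
  bit 2 = 0: r = r^2 mod 31 = 29^2 = 4
  bit 3 = 1: r = r^2 * 11 mod 31 = 4^2 * 11 = 16*11 = 21
  bit 4 = 1: r = r^2 * 11 mod 31 = 21^2 * 11 = 7*11 = 15
  -> A = 15
B = 11^8 mod 31  (bits of 8 = 1000)
  bit 0 = 1: r = r^2 * 11 mod 31 = 1^2 * 11 = 1*11 = 11
  bit 1 = 0: r = r^2 mod 31 = 11^2 = 28
  bit 2 = 0: r = r^2 mod 31 = 28^2 = 9
  bit 3 = 0: r = r^2 mod 31 = 9^2 = 19
  -> B = 19
s = B^a = 19^27 mod 31  (bits of 27 = 11011)
  bit 0 = 1: r = r^2 * 19 mod 31 = 1^2 * 19 = 1*19 = 19
  bit 1 = 1: r = r^2 * 19 mod 31 = 19^2 * 19 = 20*19 = 8
  bit 2 = 0: r = r^2 mod 31 = 8^2 = 2
  bit 3 = 1: r = r^2 * 19 mod 31 = 2^2 * 19 = 4*19 = 14
  bit 4 = 1: r = r^2 * 19 mod 31 = 14^2 * 19 = 10*19 = 4
  -> s = B^a = 4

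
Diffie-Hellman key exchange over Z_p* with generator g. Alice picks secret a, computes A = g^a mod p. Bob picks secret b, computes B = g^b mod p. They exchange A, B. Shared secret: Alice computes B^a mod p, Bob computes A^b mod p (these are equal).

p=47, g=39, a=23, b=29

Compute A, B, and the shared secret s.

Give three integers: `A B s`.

Answer: 46 22 46

Derivation:
A = 39^23 mod 47  (bits of 23 = 10111)
  bit 0 = 1: r = r^2 * 39 mod 47 = 1^2 * 39 = 1*39 = 39
  bit 1 = 0: r = r^2 mod 47 = 39^2 = 17
  bit 2 = 1: r = r^2 * 39 mod 47 = 17^2 * 39 = 7*39 = 38
  bit 3 = 1: r = r^2 * 39 mod 47 = 38^2 * 39 = 34*39 = 10
  bit 4 = 1: r = r^2 * 39 mod 47 = 10^2 * 39 = 6*39 = 46
  -> A = 46
B = 39^29 mod 47  (bits of 29 = 11101)
  bit 0 = 1: r = r^2 * 39 mod 47 = 1^2 * 39 = 1*39 = 39
  bit 1 = 1: r = r^2 * 39 mod 47 = 39^2 * 39 = 17*39 = 5
  bit 2 = 1: r = r^2 * 39 mod 47 = 5^2 * 39 = 25*39 = 35
  bit 3 = 0: r = r^2 mod 47 = 35^2 = 3
  bit 4 = 1: r = r^2 * 39 mod 47 = 3^2 * 39 = 9*39 = 22
  -> B = 22
s = B^a = 22^23 mod 47  (bits of 23 = 10111)
  bit 0 = 1: r = r^2 * 22 mod 47 = 1^2 * 22 = 1*22 = 22
  bit 1 = 0: r = r^2 mod 47 = 22^2 = 14
  bit 2 = 1: r = r^2 * 22 mod 47 = 14^2 * 22 = 8*22 = 35
  bit 3 = 1: r = r^2 * 22 mod 47 = 35^2 * 22 = 3*22 = 19
  bit 4 = 1: r = r^2 * 22 mod 47 = 19^2 * 22 = 32*22 = 46
  -> s = B^a = 46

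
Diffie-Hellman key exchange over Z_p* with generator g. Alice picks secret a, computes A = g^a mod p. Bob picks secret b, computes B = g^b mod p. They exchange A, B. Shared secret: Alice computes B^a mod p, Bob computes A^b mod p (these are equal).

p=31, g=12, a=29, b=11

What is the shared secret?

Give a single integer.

A = 12^29 mod 31  (bits of 29 = 11101)
  bit 0 = 1: r = r^2 * 12 mod 31 = 1^2 * 12 = 1*12 = 12
  bit 1 = 1: r = r^2 * 12 mod 31 = 12^2 * 12 = 20*12 = 23
  bit 2 = 1: r = r^2 * 12 mod 31 = 23^2 * 12 = 2*12 = 24
  bit 3 = 0: r = r^2 mod 31 = 24^2 = 18
  bit 4 = 1: r = r^2 * 12 mod 31 = 18^2 * 12 = 14*12 = 13
  -> A = 13
B = 12^11 mod 31  (bits of 11 = 1011)
  bit 0 = 1: r = r^2 * 12 mod 31 = 1^2 * 12 = 1*12 = 12
  bit 1 = 0: r = r^2 mod 31 = 12^2 = 20
  bit 2 = 1: r = r^2 * 12 mod 31 = 20^2 * 12 = 28*12 = 26
  bit 3 = 1: r = r^2 * 12 mod 31 = 26^2 * 12 = 25*12 = 21
  -> B = 21
s = B^a = 21^29 mod 31  (bits of 29 = 11101)
  bit 0 = 1: r = r^2 * 21 mod 31 = 1^2 * 21 = 1*21 = 21
  bit 1 = 1: r = r^2 * 21 mod 31 = 21^2 * 21 = 7*21 = 23
  bit 2 = 1: r = r^2 * 21 mod 31 = 23^2 * 21 = 2*21 = 11
  bit 3 = 0: r = r^2 mod 31 = 11^2 = 28
  bit 4 = 1: r = r^2 * 21 mod 31 = 28^2 * 21 = 9*21 = 3
  -> s = B^a = 3

Answer: 3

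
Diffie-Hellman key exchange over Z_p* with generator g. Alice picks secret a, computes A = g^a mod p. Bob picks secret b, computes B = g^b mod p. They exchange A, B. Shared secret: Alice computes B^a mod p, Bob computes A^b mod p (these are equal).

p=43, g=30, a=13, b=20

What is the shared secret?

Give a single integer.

Answer: 38

Derivation:
A = 30^13 mod 43  (bits of 13 = 1101)
  bit 0 = 1: r = r^2 * 30 mod 43 = 1^2 * 30 = 1*30 = 30
  bit 1 = 1: r = r^2 * 30 mod 43 = 30^2 * 30 = 40*30 = 39
  bit 2 = 0: r = r^2 mod 43 = 39^2 = 16
  bit 3 = 1: r = r^2 * 30 mod 43 = 16^2 * 30 = 41*30 = 26
  -> A = 26
B = 30^20 mod 43  (bits of 20 = 10100)
  bit 0 = 1: r = r^2 * 30 mod 43 = 1^2 * 30 = 1*30 = 30
  bit 1 = 0: r = r^2 mod 43 = 30^2 = 40
  bit 2 = 1: r = r^2 * 30 mod 43 = 40^2 * 30 = 9*30 = 12
  bit 3 = 0: r = r^2 mod 43 = 12^2 = 15
  bit 4 = 0: r = r^2 mod 43 = 15^2 = 10
  -> B = 10
s = B^a = 10^13 mod 43  (bits of 13 = 1101)
  bit 0 = 1: r = r^2 * 10 mod 43 = 1^2 * 10 = 1*10 = 10
  bit 1 = 1: r = r^2 * 10 mod 43 = 10^2 * 10 = 14*10 = 11
  bit 2 = 0: r = r^2 mod 43 = 11^2 = 35
  bit 3 = 1: r = r^2 * 10 mod 43 = 35^2 * 10 = 21*10 = 38
  -> s = B^a = 38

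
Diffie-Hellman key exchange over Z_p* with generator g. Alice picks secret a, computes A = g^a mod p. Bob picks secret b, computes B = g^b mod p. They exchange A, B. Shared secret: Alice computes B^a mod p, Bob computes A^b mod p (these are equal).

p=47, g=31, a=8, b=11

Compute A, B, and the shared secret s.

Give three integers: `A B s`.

Answer: 42 35 34

Derivation:
A = 31^8 mod 47  (bits of 8 = 1000)
  bit 0 = 1: r = r^2 * 31 mod 47 = 1^2 * 31 = 1*31 = 31
  bit 1 = 0: r = r^2 mod 47 = 31^2 = 21
  bit 2 = 0: r = r^2 mod 47 = 21^2 = 18
  bit 3 = 0: r = r^2 mod 47 = 18^2 = 42
  -> A = 42
B = 31^11 mod 47  (bits of 11 = 1011)
  bit 0 = 1: r = r^2 * 31 mod 47 = 1^2 * 31 = 1*31 = 31
  bit 1 = 0: r = r^2 mod 47 = 31^2 = 21
  bit 2 = 1: r = r^2 * 31 mod 47 = 21^2 * 31 = 18*31 = 41
  bit 3 = 1: r = r^2 * 31 mod 47 = 41^2 * 31 = 36*31 = 35
  -> B = 35
s = B^a = 35^8 mod 47  (bits of 8 = 1000)
  bit 0 = 1: r = r^2 * 35 mod 47 = 1^2 * 35 = 1*35 = 35
  bit 1 = 0: r = r^2 mod 47 = 35^2 = 3
  bit 2 = 0: r = r^2 mod 47 = 3^2 = 9
  bit 3 = 0: r = r^2 mod 47 = 9^2 = 34
  -> s = B^a = 34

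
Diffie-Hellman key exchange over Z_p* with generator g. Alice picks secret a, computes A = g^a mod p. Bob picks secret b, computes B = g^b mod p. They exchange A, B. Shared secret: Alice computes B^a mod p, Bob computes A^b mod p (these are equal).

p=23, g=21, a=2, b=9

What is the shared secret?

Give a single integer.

A = 21^2 mod 23  (bits of 2 = 10)
  bit 0 = 1: r = r^2 * 21 mod 23 = 1^2 * 21 = 1*21 = 21
  bit 1 = 0: r = r^2 mod 23 = 21^2 = 4
  -> A = 4
B = 21^9 mod 23  (bits of 9 = 1001)
  bit 0 = 1: r = r^2 * 21 mod 23 = 1^2 * 21 = 1*21 = 21
  bit 1 = 0: r = r^2 mod 23 = 21^2 = 4
  bit 2 = 0: r = r^2 mod 23 = 4^2 = 16
  bit 3 = 1: r = r^2 * 21 mod 23 = 16^2 * 21 = 3*21 = 17
  -> B = 17
s = B^a = 17^2 mod 23  (bits of 2 = 10)
  bit 0 = 1: r = r^2 * 17 mod 23 = 1^2 * 17 = 1*17 = 17
  bit 1 = 0: r = r^2 mod 23 = 17^2 = 13
  -> s = B^a = 13

Answer: 13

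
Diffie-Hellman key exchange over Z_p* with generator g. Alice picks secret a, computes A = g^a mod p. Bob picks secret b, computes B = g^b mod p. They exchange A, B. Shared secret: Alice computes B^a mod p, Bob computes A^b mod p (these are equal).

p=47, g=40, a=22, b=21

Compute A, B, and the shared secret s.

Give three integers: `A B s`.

Answer: 27 23 2

Derivation:
A = 40^22 mod 47  (bits of 22 = 10110)
  bit 0 = 1: r = r^2 * 40 mod 47 = 1^2 * 40 = 1*40 = 40
  bit 1 = 0: r = r^2 mod 47 = 40^2 = 2
  bit 2 = 1: r = r^2 * 40 mod 47 = 2^2 * 40 = 4*40 = 19
  bit 3 = 1: r = r^2 * 40 mod 47 = 19^2 * 40 = 32*40 = 11
  bit 4 = 0: r = r^2 mod 47 = 11^2 = 27
  -> A = 27
B = 40^21 mod 47  (bits of 21 = 10101)
  bit 0 = 1: r = r^2 * 40 mod 47 = 1^2 * 40 = 1*40 = 40
  bit 1 = 0: r = r^2 mod 47 = 40^2 = 2
  bit 2 = 1: r = r^2 * 40 mod 47 = 2^2 * 40 = 4*40 = 19
  bit 3 = 0: r = r^2 mod 47 = 19^2 = 32
  bit 4 = 1: r = r^2 * 40 mod 47 = 32^2 * 40 = 37*40 = 23
  -> B = 23
s = B^a = 23^22 mod 47  (bits of 22 = 10110)
  bit 0 = 1: r = r^2 * 23 mod 47 = 1^2 * 23 = 1*23 = 23
  bit 1 = 0: r = r^2 mod 47 = 23^2 = 12
  bit 2 = 1: r = r^2 * 23 mod 47 = 12^2 * 23 = 3*23 = 22
  bit 3 = 1: r = r^2 * 23 mod 47 = 22^2 * 23 = 14*23 = 40
  bit 4 = 0: r = r^2 mod 47 = 40^2 = 2
  -> s = B^a = 2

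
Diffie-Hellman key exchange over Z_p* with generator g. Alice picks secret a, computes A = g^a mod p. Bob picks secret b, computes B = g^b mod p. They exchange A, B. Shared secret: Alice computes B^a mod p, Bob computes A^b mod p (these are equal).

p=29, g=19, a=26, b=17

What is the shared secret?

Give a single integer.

Answer: 4

Derivation:
A = 19^26 mod 29  (bits of 26 = 11010)
  bit 0 = 1: r = r^2 * 19 mod 29 = 1^2 * 19 = 1*19 = 19
  bit 1 = 1: r = r^2 * 19 mod 29 = 19^2 * 19 = 13*19 = 15
  bit 2 = 0: r = r^2 mod 29 = 15^2 = 22
  bit 3 = 1: r = r^2 * 19 mod 29 = 22^2 * 19 = 20*19 = 3
  bit 4 = 0: r = r^2 mod 29 = 3^2 = 9
  -> A = 9
B = 19^17 mod 29  (bits of 17 = 10001)
  bit 0 = 1: r = r^2 * 19 mod 29 = 1^2 * 19 = 1*19 = 19
  bit 1 = 0: r = r^2 mod 29 = 19^2 = 13
  bit 2 = 0: r = r^2 mod 29 = 13^2 = 24
  bit 3 = 0: r = r^2 mod 29 = 24^2 = 25
  bit 4 = 1: r = r^2 * 19 mod 29 = 25^2 * 19 = 16*19 = 14
  -> B = 14
s = B^a = 14^26 mod 29  (bits of 26 = 11010)
  bit 0 = 1: r = r^2 * 14 mod 29 = 1^2 * 14 = 1*14 = 14
  bit 1 = 1: r = r^2 * 14 mod 29 = 14^2 * 14 = 22*14 = 18
  bit 2 = 0: r = r^2 mod 29 = 18^2 = 5
  bit 3 = 1: r = r^2 * 14 mod 29 = 5^2 * 14 = 25*14 = 2
  bit 4 = 0: r = r^2 mod 29 = 2^2 = 4
  -> s = B^a = 4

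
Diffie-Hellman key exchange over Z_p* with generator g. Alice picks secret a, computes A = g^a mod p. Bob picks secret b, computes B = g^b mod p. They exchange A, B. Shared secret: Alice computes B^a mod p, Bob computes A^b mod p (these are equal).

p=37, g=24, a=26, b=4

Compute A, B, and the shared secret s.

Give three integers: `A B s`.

Answer: 28 34 12

Derivation:
A = 24^26 mod 37  (bits of 26 = 11010)
  bit 0 = 1: r = r^2 * 24 mod 37 = 1^2 * 24 = 1*24 = 24
  bit 1 = 1: r = r^2 * 24 mod 37 = 24^2 * 24 = 21*24 = 23
  bit 2 = 0: r = r^2 mod 37 = 23^2 = 11
  bit 3 = 1: r = r^2 * 24 mod 37 = 11^2 * 24 = 10*24 = 18
  bit 4 = 0: r = r^2 mod 37 = 18^2 = 28
  -> A = 28
B = 24^4 mod 37  (bits of 4 = 100)
  bit 0 = 1: r = r^2 * 24 mod 37 = 1^2 * 24 = 1*24 = 24
  bit 1 = 0: r = r^2 mod 37 = 24^2 = 21
  bit 2 = 0: r = r^2 mod 37 = 21^2 = 34
  -> B = 34
s = B^a = 34^26 mod 37  (bits of 26 = 11010)
  bit 0 = 1: r = r^2 * 34 mod 37 = 1^2 * 34 = 1*34 = 34
  bit 1 = 1: r = r^2 * 34 mod 37 = 34^2 * 34 = 9*34 = 10
  bit 2 = 0: r = r^2 mod 37 = 10^2 = 26
  bit 3 = 1: r = r^2 * 34 mod 37 = 26^2 * 34 = 10*34 = 7
  bit 4 = 0: r = r^2 mod 37 = 7^2 = 12
  -> s = B^a = 12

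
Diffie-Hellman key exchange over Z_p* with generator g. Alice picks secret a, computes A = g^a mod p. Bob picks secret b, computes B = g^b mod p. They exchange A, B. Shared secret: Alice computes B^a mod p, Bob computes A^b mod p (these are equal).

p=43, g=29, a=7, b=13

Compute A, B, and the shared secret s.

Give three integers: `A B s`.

Answer: 7 18 7

Derivation:
A = 29^7 mod 43  (bits of 7 = 111)
  bit 0 = 1: r = r^2 * 29 mod 43 = 1^2 * 29 = 1*29 = 29
  bit 1 = 1: r = r^2 * 29 mod 43 = 29^2 * 29 = 24*29 = 8
  bit 2 = 1: r = r^2 * 29 mod 43 = 8^2 * 29 = 21*29 = 7
  -> A = 7
B = 29^13 mod 43  (bits of 13 = 1101)
  bit 0 = 1: r = r^2 * 29 mod 43 = 1^2 * 29 = 1*29 = 29
  bit 1 = 1: r = r^2 * 29 mod 43 = 29^2 * 29 = 24*29 = 8
  bit 2 = 0: r = r^2 mod 43 = 8^2 = 21
  bit 3 = 1: r = r^2 * 29 mod 43 = 21^2 * 29 = 11*29 = 18
  -> B = 18
s = B^a = 18^7 mod 43  (bits of 7 = 111)
  bit 0 = 1: r = r^2 * 18 mod 43 = 1^2 * 18 = 1*18 = 18
  bit 1 = 1: r = r^2 * 18 mod 43 = 18^2 * 18 = 23*18 = 27
  bit 2 = 1: r = r^2 * 18 mod 43 = 27^2 * 18 = 41*18 = 7
  -> s = B^a = 7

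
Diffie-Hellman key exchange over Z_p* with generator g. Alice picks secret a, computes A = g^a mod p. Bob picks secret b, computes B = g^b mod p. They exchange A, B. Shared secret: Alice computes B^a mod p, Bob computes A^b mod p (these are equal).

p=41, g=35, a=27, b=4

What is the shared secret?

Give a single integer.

Answer: 31

Derivation:
A = 35^27 mod 41  (bits of 27 = 11011)
  bit 0 = 1: r = r^2 * 35 mod 41 = 1^2 * 35 = 1*35 = 35
  bit 1 = 1: r = r^2 * 35 mod 41 = 35^2 * 35 = 36*35 = 30
  bit 2 = 0: r = r^2 mod 41 = 30^2 = 39
  bit 3 = 1: r = r^2 * 35 mod 41 = 39^2 * 35 = 4*35 = 17
  bit 4 = 1: r = r^2 * 35 mod 41 = 17^2 * 35 = 2*35 = 29
  -> A = 29
B = 35^4 mod 41  (bits of 4 = 100)
  bit 0 = 1: r = r^2 * 35 mod 41 = 1^2 * 35 = 1*35 = 35
  bit 1 = 0: r = r^2 mod 41 = 35^2 = 36
  bit 2 = 0: r = r^2 mod 41 = 36^2 = 25
  -> B = 25
s = B^a = 25^27 mod 41  (bits of 27 = 11011)
  bit 0 = 1: r = r^2 * 25 mod 41 = 1^2 * 25 = 1*25 = 25
  bit 1 = 1: r = r^2 * 25 mod 41 = 25^2 * 25 = 10*25 = 4
  bit 2 = 0: r = r^2 mod 41 = 4^2 = 16
  bit 3 = 1: r = r^2 * 25 mod 41 = 16^2 * 25 = 10*25 = 4
  bit 4 = 1: r = r^2 * 25 mod 41 = 4^2 * 25 = 16*25 = 31
  -> s = B^a = 31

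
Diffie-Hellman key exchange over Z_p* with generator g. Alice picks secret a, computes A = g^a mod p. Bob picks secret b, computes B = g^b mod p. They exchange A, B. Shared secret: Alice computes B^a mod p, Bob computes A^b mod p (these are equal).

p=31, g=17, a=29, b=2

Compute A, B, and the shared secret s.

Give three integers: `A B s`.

A = 17^29 mod 31  (bits of 29 = 11101)
  bit 0 = 1: r = r^2 * 17 mod 31 = 1^2 * 17 = 1*17 = 17
  bit 1 = 1: r = r^2 * 17 mod 31 = 17^2 * 17 = 10*17 = 15
  bit 2 = 1: r = r^2 * 17 mod 31 = 15^2 * 17 = 8*17 = 12
  bit 3 = 0: r = r^2 mod 31 = 12^2 = 20
  bit 4 = 1: r = r^2 * 17 mod 31 = 20^2 * 17 = 28*17 = 11
  -> A = 11
B = 17^2 mod 31  (bits of 2 = 10)
  bit 0 = 1: r = r^2 * 17 mod 31 = 1^2 * 17 = 1*17 = 17
  bit 1 = 0: r = r^2 mod 31 = 17^2 = 10
  -> B = 10
s = B^a = 10^29 mod 31  (bits of 29 = 11101)
  bit 0 = 1: r = r^2 * 10 mod 31 = 1^2 * 10 = 1*10 = 10
  bit 1 = 1: r = r^2 * 10 mod 31 = 10^2 * 10 = 7*10 = 8
  bit 2 = 1: r = r^2 * 10 mod 31 = 8^2 * 10 = 2*10 = 20
  bit 3 = 0: r = r^2 mod 31 = 20^2 = 28
  bit 4 = 1: r = r^2 * 10 mod 31 = 28^2 * 10 = 9*10 = 28
  -> s = B^a = 28

Answer: 11 10 28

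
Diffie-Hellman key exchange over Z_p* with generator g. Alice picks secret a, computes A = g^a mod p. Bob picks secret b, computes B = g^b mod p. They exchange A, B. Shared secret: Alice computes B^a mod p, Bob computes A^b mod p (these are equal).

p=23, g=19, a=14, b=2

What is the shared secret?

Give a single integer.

A = 19^14 mod 23  (bits of 14 = 1110)
  bit 0 = 1: r = r^2 * 19 mod 23 = 1^2 * 19 = 1*19 = 19
  bit 1 = 1: r = r^2 * 19 mod 23 = 19^2 * 19 = 16*19 = 5
  bit 2 = 1: r = r^2 * 19 mod 23 = 5^2 * 19 = 2*19 = 15
  bit 3 = 0: r = r^2 mod 23 = 15^2 = 18
  -> A = 18
B = 19^2 mod 23  (bits of 2 = 10)
  bit 0 = 1: r = r^2 * 19 mod 23 = 1^2 * 19 = 1*19 = 19
  bit 1 = 0: r = r^2 mod 23 = 19^2 = 16
  -> B = 16
s = B^a = 16^14 mod 23  (bits of 14 = 1110)
  bit 0 = 1: r = r^2 * 16 mod 23 = 1^2 * 16 = 1*16 = 16
  bit 1 = 1: r = r^2 * 16 mod 23 = 16^2 * 16 = 3*16 = 2
  bit 2 = 1: r = r^2 * 16 mod 23 = 2^2 * 16 = 4*16 = 18
  bit 3 = 0: r = r^2 mod 23 = 18^2 = 2
  -> s = B^a = 2

Answer: 2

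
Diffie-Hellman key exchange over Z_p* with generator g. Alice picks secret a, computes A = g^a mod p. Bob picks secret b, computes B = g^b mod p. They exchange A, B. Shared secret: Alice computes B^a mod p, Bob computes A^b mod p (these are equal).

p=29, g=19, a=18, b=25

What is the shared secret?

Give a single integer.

Answer: 13

Derivation:
A = 19^18 mod 29  (bits of 18 = 10010)
  bit 0 = 1: r = r^2 * 19 mod 29 = 1^2 * 19 = 1*19 = 19
  bit 1 = 0: r = r^2 mod 29 = 19^2 = 13
  bit 2 = 0: r = r^2 mod 29 = 13^2 = 24
  bit 3 = 1: r = r^2 * 19 mod 29 = 24^2 * 19 = 25*19 = 11
  bit 4 = 0: r = r^2 mod 29 = 11^2 = 5
  -> A = 5
B = 19^25 mod 29  (bits of 25 = 11001)
  bit 0 = 1: r = r^2 * 19 mod 29 = 1^2 * 19 = 1*19 = 19
  bit 1 = 1: r = r^2 * 19 mod 29 = 19^2 * 19 = 13*19 = 15
  bit 2 = 0: r = r^2 mod 29 = 15^2 = 22
  bit 3 = 0: r = r^2 mod 29 = 22^2 = 20
  bit 4 = 1: r = r^2 * 19 mod 29 = 20^2 * 19 = 23*19 = 2
  -> B = 2
s = B^a = 2^18 mod 29  (bits of 18 = 10010)
  bit 0 = 1: r = r^2 * 2 mod 29 = 1^2 * 2 = 1*2 = 2
  bit 1 = 0: r = r^2 mod 29 = 2^2 = 4
  bit 2 = 0: r = r^2 mod 29 = 4^2 = 16
  bit 3 = 1: r = r^2 * 2 mod 29 = 16^2 * 2 = 24*2 = 19
  bit 4 = 0: r = r^2 mod 29 = 19^2 = 13
  -> s = B^a = 13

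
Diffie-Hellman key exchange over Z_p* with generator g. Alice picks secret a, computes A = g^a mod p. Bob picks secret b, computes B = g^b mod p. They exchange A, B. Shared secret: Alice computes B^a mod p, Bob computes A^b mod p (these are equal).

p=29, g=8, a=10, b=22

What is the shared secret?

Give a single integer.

A = 8^10 mod 29  (bits of 10 = 1010)
  bit 0 = 1: r = r^2 * 8 mod 29 = 1^2 * 8 = 1*8 = 8
  bit 1 = 0: r = r^2 mod 29 = 8^2 = 6
  bit 2 = 1: r = r^2 * 8 mod 29 = 6^2 * 8 = 7*8 = 27
  bit 3 = 0: r = r^2 mod 29 = 27^2 = 4
  -> A = 4
B = 8^22 mod 29  (bits of 22 = 10110)
  bit 0 = 1: r = r^2 * 8 mod 29 = 1^2 * 8 = 1*8 = 8
  bit 1 = 0: r = r^2 mod 29 = 8^2 = 6
  bit 2 = 1: r = r^2 * 8 mod 29 = 6^2 * 8 = 7*8 = 27
  bit 3 = 1: r = r^2 * 8 mod 29 = 27^2 * 8 = 4*8 = 3
  bit 4 = 0: r = r^2 mod 29 = 3^2 = 9
  -> B = 9
s = B^a = 9^10 mod 29  (bits of 10 = 1010)
  bit 0 = 1: r = r^2 * 9 mod 29 = 1^2 * 9 = 1*9 = 9
  bit 1 = 0: r = r^2 mod 29 = 9^2 = 23
  bit 2 = 1: r = r^2 * 9 mod 29 = 23^2 * 9 = 7*9 = 5
  bit 3 = 0: r = r^2 mod 29 = 5^2 = 25
  -> s = B^a = 25

Answer: 25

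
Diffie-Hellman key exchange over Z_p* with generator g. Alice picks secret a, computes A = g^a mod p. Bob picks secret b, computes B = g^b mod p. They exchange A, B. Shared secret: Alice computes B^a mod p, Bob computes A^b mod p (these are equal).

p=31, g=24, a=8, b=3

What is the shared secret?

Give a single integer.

Answer: 8

Derivation:
A = 24^8 mod 31  (bits of 8 = 1000)
  bit 0 = 1: r = r^2 * 24 mod 31 = 1^2 * 24 = 1*24 = 24
  bit 1 = 0: r = r^2 mod 31 = 24^2 = 18
  bit 2 = 0: r = r^2 mod 31 = 18^2 = 14
  bit 3 = 0: r = r^2 mod 31 = 14^2 = 10
  -> A = 10
B = 24^3 mod 31  (bits of 3 = 11)
  bit 0 = 1: r = r^2 * 24 mod 31 = 1^2 * 24 = 1*24 = 24
  bit 1 = 1: r = r^2 * 24 mod 31 = 24^2 * 24 = 18*24 = 29
  -> B = 29
s = B^a = 29^8 mod 31  (bits of 8 = 1000)
  bit 0 = 1: r = r^2 * 29 mod 31 = 1^2 * 29 = 1*29 = 29
  bit 1 = 0: r = r^2 mod 31 = 29^2 = 4
  bit 2 = 0: r = r^2 mod 31 = 4^2 = 16
  bit 3 = 0: r = r^2 mod 31 = 16^2 = 8
  -> s = B^a = 8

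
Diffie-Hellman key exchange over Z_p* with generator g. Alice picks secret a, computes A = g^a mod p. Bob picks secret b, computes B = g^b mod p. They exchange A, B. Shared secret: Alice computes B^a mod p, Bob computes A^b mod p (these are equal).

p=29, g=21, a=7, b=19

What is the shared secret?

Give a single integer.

A = 21^7 mod 29  (bits of 7 = 111)
  bit 0 = 1: r = r^2 * 21 mod 29 = 1^2 * 21 = 1*21 = 21
  bit 1 = 1: r = r^2 * 21 mod 29 = 21^2 * 21 = 6*21 = 10
  bit 2 = 1: r = r^2 * 21 mod 29 = 10^2 * 21 = 13*21 = 12
  -> A = 12
B = 21^19 mod 29  (bits of 19 = 10011)
  bit 0 = 1: r = r^2 * 21 mod 29 = 1^2 * 21 = 1*21 = 21
  bit 1 = 0: r = r^2 mod 29 = 21^2 = 6
  bit 2 = 0: r = r^2 mod 29 = 6^2 = 7
  bit 3 = 1: r = r^2 * 21 mod 29 = 7^2 * 21 = 20*21 = 14
  bit 4 = 1: r = r^2 * 21 mod 29 = 14^2 * 21 = 22*21 = 27
  -> B = 27
s = B^a = 27^7 mod 29  (bits of 7 = 111)
  bit 0 = 1: r = r^2 * 27 mod 29 = 1^2 * 27 = 1*27 = 27
  bit 1 = 1: r = r^2 * 27 mod 29 = 27^2 * 27 = 4*27 = 21
  bit 2 = 1: r = r^2 * 27 mod 29 = 21^2 * 27 = 6*27 = 17
  -> s = B^a = 17

Answer: 17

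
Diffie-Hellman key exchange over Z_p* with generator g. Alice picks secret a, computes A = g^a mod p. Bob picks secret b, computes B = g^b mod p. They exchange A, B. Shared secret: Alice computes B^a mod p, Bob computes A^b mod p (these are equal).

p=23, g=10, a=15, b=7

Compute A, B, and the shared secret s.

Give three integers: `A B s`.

A = 10^15 mod 23  (bits of 15 = 1111)
  bit 0 = 1: r = r^2 * 10 mod 23 = 1^2 * 10 = 1*10 = 10
  bit 1 = 1: r = r^2 * 10 mod 23 = 10^2 * 10 = 8*10 = 11
  bit 2 = 1: r = r^2 * 10 mod 23 = 11^2 * 10 = 6*10 = 14
  bit 3 = 1: r = r^2 * 10 mod 23 = 14^2 * 10 = 12*10 = 5
  -> A = 5
B = 10^7 mod 23  (bits of 7 = 111)
  bit 0 = 1: r = r^2 * 10 mod 23 = 1^2 * 10 = 1*10 = 10
  bit 1 = 1: r = r^2 * 10 mod 23 = 10^2 * 10 = 8*10 = 11
  bit 2 = 1: r = r^2 * 10 mod 23 = 11^2 * 10 = 6*10 = 14
  -> B = 14
s = B^a = 14^15 mod 23  (bits of 15 = 1111)
  bit 0 = 1: r = r^2 * 14 mod 23 = 1^2 * 14 = 1*14 = 14
  bit 1 = 1: r = r^2 * 14 mod 23 = 14^2 * 14 = 12*14 = 7
  bit 2 = 1: r = r^2 * 14 mod 23 = 7^2 * 14 = 3*14 = 19
  bit 3 = 1: r = r^2 * 14 mod 23 = 19^2 * 14 = 16*14 = 17
  -> s = B^a = 17

Answer: 5 14 17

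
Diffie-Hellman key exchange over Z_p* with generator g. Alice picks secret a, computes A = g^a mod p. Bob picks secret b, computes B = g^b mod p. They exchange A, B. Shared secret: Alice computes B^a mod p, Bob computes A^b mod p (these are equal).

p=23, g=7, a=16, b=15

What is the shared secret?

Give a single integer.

A = 7^16 mod 23  (bits of 16 = 10000)
  bit 0 = 1: r = r^2 * 7 mod 23 = 1^2 * 7 = 1*7 = 7
  bit 1 = 0: r = r^2 mod 23 = 7^2 = 3
  bit 2 = 0: r = r^2 mod 23 = 3^2 = 9
  bit 3 = 0: r = r^2 mod 23 = 9^2 = 12
  bit 4 = 0: r = r^2 mod 23 = 12^2 = 6
  -> A = 6
B = 7^15 mod 23  (bits of 15 = 1111)
  bit 0 = 1: r = r^2 * 7 mod 23 = 1^2 * 7 = 1*7 = 7
  bit 1 = 1: r = r^2 * 7 mod 23 = 7^2 * 7 = 3*7 = 21
  bit 2 = 1: r = r^2 * 7 mod 23 = 21^2 * 7 = 4*7 = 5
  bit 3 = 1: r = r^2 * 7 mod 23 = 5^2 * 7 = 2*7 = 14
  -> B = 14
s = B^a = 14^16 mod 23  (bits of 16 = 10000)
  bit 0 = 1: r = r^2 * 14 mod 23 = 1^2 * 14 = 1*14 = 14
  bit 1 = 0: r = r^2 mod 23 = 14^2 = 12
  bit 2 = 0: r = r^2 mod 23 = 12^2 = 6
  bit 3 = 0: r = r^2 mod 23 = 6^2 = 13
  bit 4 = 0: r = r^2 mod 23 = 13^2 = 8
  -> s = B^a = 8

Answer: 8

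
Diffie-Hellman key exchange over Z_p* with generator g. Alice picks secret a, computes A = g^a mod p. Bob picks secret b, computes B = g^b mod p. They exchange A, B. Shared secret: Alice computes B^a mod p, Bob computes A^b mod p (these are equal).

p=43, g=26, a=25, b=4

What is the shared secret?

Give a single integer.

Answer: 14

Derivation:
A = 26^25 mod 43  (bits of 25 = 11001)
  bit 0 = 1: r = r^2 * 26 mod 43 = 1^2 * 26 = 1*26 = 26
  bit 1 = 1: r = r^2 * 26 mod 43 = 26^2 * 26 = 31*26 = 32
  bit 2 = 0: r = r^2 mod 43 = 32^2 = 35
  bit 3 = 0: r = r^2 mod 43 = 35^2 = 21
  bit 4 = 1: r = r^2 * 26 mod 43 = 21^2 * 26 = 11*26 = 28
  -> A = 28
B = 26^4 mod 43  (bits of 4 = 100)
  bit 0 = 1: r = r^2 * 26 mod 43 = 1^2 * 26 = 1*26 = 26
  bit 1 = 0: r = r^2 mod 43 = 26^2 = 31
  bit 2 = 0: r = r^2 mod 43 = 31^2 = 15
  -> B = 15
s = B^a = 15^25 mod 43  (bits of 25 = 11001)
  bit 0 = 1: r = r^2 * 15 mod 43 = 1^2 * 15 = 1*15 = 15
  bit 1 = 1: r = r^2 * 15 mod 43 = 15^2 * 15 = 10*15 = 21
  bit 2 = 0: r = r^2 mod 43 = 21^2 = 11
  bit 3 = 0: r = r^2 mod 43 = 11^2 = 35
  bit 4 = 1: r = r^2 * 15 mod 43 = 35^2 * 15 = 21*15 = 14
  -> s = B^a = 14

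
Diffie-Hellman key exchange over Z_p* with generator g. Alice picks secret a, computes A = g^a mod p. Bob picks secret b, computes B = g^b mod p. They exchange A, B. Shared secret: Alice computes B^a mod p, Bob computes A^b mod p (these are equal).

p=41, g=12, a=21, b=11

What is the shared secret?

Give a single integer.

Answer: 15

Derivation:
A = 12^21 mod 41  (bits of 21 = 10101)
  bit 0 = 1: r = r^2 * 12 mod 41 = 1^2 * 12 = 1*12 = 12
  bit 1 = 0: r = r^2 mod 41 = 12^2 = 21
  bit 2 = 1: r = r^2 * 12 mod 41 = 21^2 * 12 = 31*12 = 3
  bit 3 = 0: r = r^2 mod 41 = 3^2 = 9
  bit 4 = 1: r = r^2 * 12 mod 41 = 9^2 * 12 = 40*12 = 29
  -> A = 29
B = 12^11 mod 41  (bits of 11 = 1011)
  bit 0 = 1: r = r^2 * 12 mod 41 = 1^2 * 12 = 1*12 = 12
  bit 1 = 0: r = r^2 mod 41 = 12^2 = 21
  bit 2 = 1: r = r^2 * 12 mod 41 = 21^2 * 12 = 31*12 = 3
  bit 3 = 1: r = r^2 * 12 mod 41 = 3^2 * 12 = 9*12 = 26
  -> B = 26
s = B^a = 26^21 mod 41  (bits of 21 = 10101)
  bit 0 = 1: r = r^2 * 26 mod 41 = 1^2 * 26 = 1*26 = 26
  bit 1 = 0: r = r^2 mod 41 = 26^2 = 20
  bit 2 = 1: r = r^2 * 26 mod 41 = 20^2 * 26 = 31*26 = 27
  bit 3 = 0: r = r^2 mod 41 = 27^2 = 32
  bit 4 = 1: r = r^2 * 26 mod 41 = 32^2 * 26 = 40*26 = 15
  -> s = B^a = 15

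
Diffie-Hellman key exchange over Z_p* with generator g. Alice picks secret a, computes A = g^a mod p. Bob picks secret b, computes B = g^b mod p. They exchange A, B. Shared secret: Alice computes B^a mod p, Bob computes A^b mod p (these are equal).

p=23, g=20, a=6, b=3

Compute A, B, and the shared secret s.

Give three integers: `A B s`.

Answer: 16 19 2

Derivation:
A = 20^6 mod 23  (bits of 6 = 110)
  bit 0 = 1: r = r^2 * 20 mod 23 = 1^2 * 20 = 1*20 = 20
  bit 1 = 1: r = r^2 * 20 mod 23 = 20^2 * 20 = 9*20 = 19
  bit 2 = 0: r = r^2 mod 23 = 19^2 = 16
  -> A = 16
B = 20^3 mod 23  (bits of 3 = 11)
  bit 0 = 1: r = r^2 * 20 mod 23 = 1^2 * 20 = 1*20 = 20
  bit 1 = 1: r = r^2 * 20 mod 23 = 20^2 * 20 = 9*20 = 19
  -> B = 19
s = B^a = 19^6 mod 23  (bits of 6 = 110)
  bit 0 = 1: r = r^2 * 19 mod 23 = 1^2 * 19 = 1*19 = 19
  bit 1 = 1: r = r^2 * 19 mod 23 = 19^2 * 19 = 16*19 = 5
  bit 2 = 0: r = r^2 mod 23 = 5^2 = 2
  -> s = B^a = 2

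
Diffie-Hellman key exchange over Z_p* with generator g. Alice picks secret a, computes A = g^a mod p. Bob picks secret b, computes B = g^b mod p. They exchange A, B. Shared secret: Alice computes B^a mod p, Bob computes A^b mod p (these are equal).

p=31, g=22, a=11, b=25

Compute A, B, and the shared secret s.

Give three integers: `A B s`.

A = 22^11 mod 31  (bits of 11 = 1011)
  bit 0 = 1: r = r^2 * 22 mod 31 = 1^2 * 22 = 1*22 = 22
  bit 1 = 0: r = r^2 mod 31 = 22^2 = 19
  bit 2 = 1: r = r^2 * 22 mod 31 = 19^2 * 22 = 20*22 = 6
  bit 3 = 1: r = r^2 * 22 mod 31 = 6^2 * 22 = 5*22 = 17
  -> A = 17
B = 22^25 mod 31  (bits of 25 = 11001)
  bit 0 = 1: r = r^2 * 22 mod 31 = 1^2 * 22 = 1*22 = 22
  bit 1 = 1: r = r^2 * 22 mod 31 = 22^2 * 22 = 19*22 = 15
  bit 2 = 0: r = r^2 mod 31 = 15^2 = 8
  bit 3 = 0: r = r^2 mod 31 = 8^2 = 2
  bit 4 = 1: r = r^2 * 22 mod 31 = 2^2 * 22 = 4*22 = 26
  -> B = 26
s = B^a = 26^11 mod 31  (bits of 11 = 1011)
  bit 0 = 1: r = r^2 * 26 mod 31 = 1^2 * 26 = 1*26 = 26
  bit 1 = 0: r = r^2 mod 31 = 26^2 = 25
  bit 2 = 1: r = r^2 * 26 mod 31 = 25^2 * 26 = 5*26 = 6
  bit 3 = 1: r = r^2 * 26 mod 31 = 6^2 * 26 = 5*26 = 6
  -> s = B^a = 6

Answer: 17 26 6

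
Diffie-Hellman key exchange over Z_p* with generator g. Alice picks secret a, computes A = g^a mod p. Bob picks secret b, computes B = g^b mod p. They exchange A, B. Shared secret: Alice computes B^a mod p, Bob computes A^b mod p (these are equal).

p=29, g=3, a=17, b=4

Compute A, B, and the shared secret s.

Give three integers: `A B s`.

A = 3^17 mod 29  (bits of 17 = 10001)
  bit 0 = 1: r = r^2 * 3 mod 29 = 1^2 * 3 = 1*3 = 3
  bit 1 = 0: r = r^2 mod 29 = 3^2 = 9
  bit 2 = 0: r = r^2 mod 29 = 9^2 = 23
  bit 3 = 0: r = r^2 mod 29 = 23^2 = 7
  bit 4 = 1: r = r^2 * 3 mod 29 = 7^2 * 3 = 20*3 = 2
  -> A = 2
B = 3^4 mod 29  (bits of 4 = 100)
  bit 0 = 1: r = r^2 * 3 mod 29 = 1^2 * 3 = 1*3 = 3
  bit 1 = 0: r = r^2 mod 29 = 3^2 = 9
  bit 2 = 0: r = r^2 mod 29 = 9^2 = 23
  -> B = 23
s = B^a = 23^17 mod 29  (bits of 17 = 10001)
  bit 0 = 1: r = r^2 * 23 mod 29 = 1^2 * 23 = 1*23 = 23
  bit 1 = 0: r = r^2 mod 29 = 23^2 = 7
  bit 2 = 0: r = r^2 mod 29 = 7^2 = 20
  bit 3 = 0: r = r^2 mod 29 = 20^2 = 23
  bit 4 = 1: r = r^2 * 23 mod 29 = 23^2 * 23 = 7*23 = 16
  -> s = B^a = 16

Answer: 2 23 16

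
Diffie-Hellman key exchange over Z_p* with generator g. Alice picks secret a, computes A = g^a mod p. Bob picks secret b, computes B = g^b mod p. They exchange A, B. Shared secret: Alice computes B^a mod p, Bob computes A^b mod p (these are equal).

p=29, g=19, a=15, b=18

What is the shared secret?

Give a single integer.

A = 19^15 mod 29  (bits of 15 = 1111)
  bit 0 = 1: r = r^2 * 19 mod 29 = 1^2 * 19 = 1*19 = 19
  bit 1 = 1: r = r^2 * 19 mod 29 = 19^2 * 19 = 13*19 = 15
  bit 2 = 1: r = r^2 * 19 mod 29 = 15^2 * 19 = 22*19 = 12
  bit 3 = 1: r = r^2 * 19 mod 29 = 12^2 * 19 = 28*19 = 10
  -> A = 10
B = 19^18 mod 29  (bits of 18 = 10010)
  bit 0 = 1: r = r^2 * 19 mod 29 = 1^2 * 19 = 1*19 = 19
  bit 1 = 0: r = r^2 mod 29 = 19^2 = 13
  bit 2 = 0: r = r^2 mod 29 = 13^2 = 24
  bit 3 = 1: r = r^2 * 19 mod 29 = 24^2 * 19 = 25*19 = 11
  bit 4 = 0: r = r^2 mod 29 = 11^2 = 5
  -> B = 5
s = B^a = 5^15 mod 29  (bits of 15 = 1111)
  bit 0 = 1: r = r^2 * 5 mod 29 = 1^2 * 5 = 1*5 = 5
  bit 1 = 1: r = r^2 * 5 mod 29 = 5^2 * 5 = 25*5 = 9
  bit 2 = 1: r = r^2 * 5 mod 29 = 9^2 * 5 = 23*5 = 28
  bit 3 = 1: r = r^2 * 5 mod 29 = 28^2 * 5 = 1*5 = 5
  -> s = B^a = 5

Answer: 5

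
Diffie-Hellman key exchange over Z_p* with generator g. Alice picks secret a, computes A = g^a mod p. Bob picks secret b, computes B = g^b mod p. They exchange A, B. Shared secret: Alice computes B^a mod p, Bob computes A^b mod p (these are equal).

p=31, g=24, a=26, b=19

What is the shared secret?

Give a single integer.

A = 24^26 mod 31  (bits of 26 = 11010)
  bit 0 = 1: r = r^2 * 24 mod 31 = 1^2 * 24 = 1*24 = 24
  bit 1 = 1: r = r^2 * 24 mod 31 = 24^2 * 24 = 18*24 = 29
  bit 2 = 0: r = r^2 mod 31 = 29^2 = 4
  bit 3 = 1: r = r^2 * 24 mod 31 = 4^2 * 24 = 16*24 = 12
  bit 4 = 0: r = r^2 mod 31 = 12^2 = 20
  -> A = 20
B = 24^19 mod 31  (bits of 19 = 10011)
  bit 0 = 1: r = r^2 * 24 mod 31 = 1^2 * 24 = 1*24 = 24
  bit 1 = 0: r = r^2 mod 31 = 24^2 = 18
  bit 2 = 0: r = r^2 mod 31 = 18^2 = 14
  bit 3 = 1: r = r^2 * 24 mod 31 = 14^2 * 24 = 10*24 = 23
  bit 4 = 1: r = r^2 * 24 mod 31 = 23^2 * 24 = 2*24 = 17
  -> B = 17
s = B^a = 17^26 mod 31  (bits of 26 = 11010)
  bit 0 = 1: r = r^2 * 17 mod 31 = 1^2 * 17 = 1*17 = 17
  bit 1 = 1: r = r^2 * 17 mod 31 = 17^2 * 17 = 10*17 = 15
  bit 2 = 0: r = r^2 mod 31 = 15^2 = 8
  bit 3 = 1: r = r^2 * 17 mod 31 = 8^2 * 17 = 2*17 = 3
  bit 4 = 0: r = r^2 mod 31 = 3^2 = 9
  -> s = B^a = 9

Answer: 9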